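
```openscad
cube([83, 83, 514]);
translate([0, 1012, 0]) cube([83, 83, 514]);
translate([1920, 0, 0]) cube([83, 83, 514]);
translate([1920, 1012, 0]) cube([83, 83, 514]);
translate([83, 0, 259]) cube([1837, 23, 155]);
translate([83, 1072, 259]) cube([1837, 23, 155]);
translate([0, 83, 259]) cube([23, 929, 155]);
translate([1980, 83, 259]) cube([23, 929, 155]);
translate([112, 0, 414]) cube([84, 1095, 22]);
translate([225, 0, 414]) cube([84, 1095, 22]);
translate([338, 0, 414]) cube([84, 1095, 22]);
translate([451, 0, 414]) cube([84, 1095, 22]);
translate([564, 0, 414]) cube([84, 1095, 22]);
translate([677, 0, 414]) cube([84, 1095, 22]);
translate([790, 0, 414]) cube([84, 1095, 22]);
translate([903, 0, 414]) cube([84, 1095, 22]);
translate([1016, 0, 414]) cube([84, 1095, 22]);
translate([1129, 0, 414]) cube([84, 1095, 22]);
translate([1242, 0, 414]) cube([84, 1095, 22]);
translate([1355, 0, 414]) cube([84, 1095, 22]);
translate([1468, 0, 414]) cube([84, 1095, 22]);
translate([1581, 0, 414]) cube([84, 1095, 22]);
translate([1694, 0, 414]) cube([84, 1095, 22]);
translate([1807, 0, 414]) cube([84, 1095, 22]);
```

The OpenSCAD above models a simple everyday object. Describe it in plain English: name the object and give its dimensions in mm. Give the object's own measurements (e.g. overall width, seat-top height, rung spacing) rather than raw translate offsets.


A bed frame 2003 mm long (x) by 1095 mm wide (y). Four 83×83 mm corner posts, 514 mm tall, at the corners of the footprint. Four rails of 23 mm thickness and 155 mm height run between adjacent posts with their undersides at z = 259 mm, their outer faces flush with the outside of the frame (the two x-running rails run between the posts' inner faces; the two y-running rails run between the posts' inner faces). 16 slats, each 84 mm wide (x) and 22 mm thick, lie across the top of the two x-running rails, running the full 1095 mm width of the frame in y; along x they sit between the end posts with a 29 mm gap after the −x posts and between neighbouring slats and before the +x posts.


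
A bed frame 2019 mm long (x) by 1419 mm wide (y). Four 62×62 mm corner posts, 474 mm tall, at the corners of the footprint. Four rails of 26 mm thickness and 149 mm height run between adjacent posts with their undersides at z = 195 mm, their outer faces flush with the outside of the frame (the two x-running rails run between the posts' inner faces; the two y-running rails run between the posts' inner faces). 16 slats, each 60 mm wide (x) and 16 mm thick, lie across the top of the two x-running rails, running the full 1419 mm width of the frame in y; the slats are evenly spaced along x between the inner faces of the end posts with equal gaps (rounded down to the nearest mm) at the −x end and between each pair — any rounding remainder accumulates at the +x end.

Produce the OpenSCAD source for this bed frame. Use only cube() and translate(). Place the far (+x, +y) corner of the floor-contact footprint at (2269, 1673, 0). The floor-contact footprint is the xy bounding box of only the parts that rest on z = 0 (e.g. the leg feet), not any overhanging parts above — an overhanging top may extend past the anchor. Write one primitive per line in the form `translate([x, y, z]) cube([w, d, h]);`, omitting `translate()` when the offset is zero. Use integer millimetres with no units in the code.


// slat z = rail_z + rail_h = 195 + 149 = 344
// slat gap = ⌊(1895 − 16·60) / 17⌋ = 55
translate([250, 254, 0]) cube([62, 62, 474]);
translate([250, 1611, 0]) cube([62, 62, 474]);
translate([2207, 254, 0]) cube([62, 62, 474]);
translate([2207, 1611, 0]) cube([62, 62, 474]);
translate([312, 254, 195]) cube([1895, 26, 149]);
translate([312, 1647, 195]) cube([1895, 26, 149]);
translate([250, 316, 195]) cube([26, 1295, 149]);
translate([2243, 316, 195]) cube([26, 1295, 149]);
translate([367, 254, 344]) cube([60, 1419, 16]);
translate([482, 254, 344]) cube([60, 1419, 16]);
translate([597, 254, 344]) cube([60, 1419, 16]);
translate([712, 254, 344]) cube([60, 1419, 16]);
translate([827, 254, 344]) cube([60, 1419, 16]);
translate([942, 254, 344]) cube([60, 1419, 16]);
translate([1057, 254, 344]) cube([60, 1419, 16]);
translate([1172, 254, 344]) cube([60, 1419, 16]);
translate([1287, 254, 344]) cube([60, 1419, 16]);
translate([1402, 254, 344]) cube([60, 1419, 16]);
translate([1517, 254, 344]) cube([60, 1419, 16]);
translate([1632, 254, 344]) cube([60, 1419, 16]);
translate([1747, 254, 344]) cube([60, 1419, 16]);
translate([1862, 254, 344]) cube([60, 1419, 16]);
translate([1977, 254, 344]) cube([60, 1419, 16]);
translate([2092, 254, 344]) cube([60, 1419, 16]);


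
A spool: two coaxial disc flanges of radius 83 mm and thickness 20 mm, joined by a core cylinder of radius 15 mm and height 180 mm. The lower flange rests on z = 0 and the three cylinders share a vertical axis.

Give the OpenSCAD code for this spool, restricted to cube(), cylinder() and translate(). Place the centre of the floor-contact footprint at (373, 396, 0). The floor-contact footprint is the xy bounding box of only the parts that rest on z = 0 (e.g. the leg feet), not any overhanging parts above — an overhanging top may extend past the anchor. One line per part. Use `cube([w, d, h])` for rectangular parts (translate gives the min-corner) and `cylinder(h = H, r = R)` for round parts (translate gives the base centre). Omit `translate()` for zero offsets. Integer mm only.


translate([373, 396, 0]) cylinder(h = 20, r = 83);
translate([373, 396, 20]) cylinder(h = 180, r = 15);
translate([373, 396, 200]) cylinder(h = 20, r = 83);


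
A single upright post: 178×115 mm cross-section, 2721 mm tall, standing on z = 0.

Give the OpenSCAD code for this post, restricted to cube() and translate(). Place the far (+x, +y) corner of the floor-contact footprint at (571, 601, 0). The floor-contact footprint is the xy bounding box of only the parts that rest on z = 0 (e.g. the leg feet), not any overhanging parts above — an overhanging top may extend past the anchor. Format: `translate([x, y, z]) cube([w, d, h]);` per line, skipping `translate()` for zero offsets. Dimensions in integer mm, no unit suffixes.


translate([393, 486, 0]) cube([178, 115, 2721]);


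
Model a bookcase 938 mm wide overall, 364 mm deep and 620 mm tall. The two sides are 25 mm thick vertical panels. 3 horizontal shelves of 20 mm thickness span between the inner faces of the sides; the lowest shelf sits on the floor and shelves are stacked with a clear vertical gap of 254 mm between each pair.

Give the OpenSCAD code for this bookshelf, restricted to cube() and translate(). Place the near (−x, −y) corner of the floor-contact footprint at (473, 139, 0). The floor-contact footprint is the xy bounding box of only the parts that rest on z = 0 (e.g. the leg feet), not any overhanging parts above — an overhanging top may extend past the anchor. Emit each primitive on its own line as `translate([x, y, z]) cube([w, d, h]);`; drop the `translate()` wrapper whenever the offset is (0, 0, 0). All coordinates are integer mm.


translate([473, 139, 0]) cube([25, 364, 620]);
translate([1386, 139, 0]) cube([25, 364, 620]);
translate([498, 139, 0]) cube([888, 364, 20]);
translate([498, 139, 274]) cube([888, 364, 20]);
translate([498, 139, 548]) cube([888, 364, 20]);


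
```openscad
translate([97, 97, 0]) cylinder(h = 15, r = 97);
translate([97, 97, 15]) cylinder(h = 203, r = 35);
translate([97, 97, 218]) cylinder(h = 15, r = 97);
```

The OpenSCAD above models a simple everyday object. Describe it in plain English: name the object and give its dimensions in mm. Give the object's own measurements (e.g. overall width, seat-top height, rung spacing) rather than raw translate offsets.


A spool: two coaxial disc flanges of radius 97 mm and thickness 15 mm, joined by a core cylinder of radius 35 mm and height 203 mm. The lower flange rests on z = 0 and the three cylinders share a vertical axis.


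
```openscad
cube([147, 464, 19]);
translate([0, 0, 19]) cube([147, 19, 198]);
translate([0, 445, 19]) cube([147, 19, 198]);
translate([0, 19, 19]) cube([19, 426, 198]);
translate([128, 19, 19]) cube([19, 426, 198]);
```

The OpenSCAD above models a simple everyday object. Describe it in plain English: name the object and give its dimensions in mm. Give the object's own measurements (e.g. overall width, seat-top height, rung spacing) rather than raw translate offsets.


An open-topped rectangular box: outside dimensions 147×464×217 mm, with a uniform wall and base thickness of 19 mm. The base is a full 147×464 slab on the floor; four walls sit on top of the base. The front and back walls (the −y and +y sides) span the full width; the two side walls fit between them.


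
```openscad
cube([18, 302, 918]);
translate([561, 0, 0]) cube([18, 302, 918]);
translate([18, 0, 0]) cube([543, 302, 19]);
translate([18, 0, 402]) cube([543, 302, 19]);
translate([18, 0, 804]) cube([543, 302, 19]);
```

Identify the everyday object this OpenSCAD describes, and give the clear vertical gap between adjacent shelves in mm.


A bookshelf. The clear shelf gap is 383 mm.

Two tall side panels with 3 horizontal boards between them — a bookshelf. The first two shelf undersides are at z = 0 and z = 402; with shelf thickness 19, the clear gap is 402 − 0 − 19 = 383 mm.


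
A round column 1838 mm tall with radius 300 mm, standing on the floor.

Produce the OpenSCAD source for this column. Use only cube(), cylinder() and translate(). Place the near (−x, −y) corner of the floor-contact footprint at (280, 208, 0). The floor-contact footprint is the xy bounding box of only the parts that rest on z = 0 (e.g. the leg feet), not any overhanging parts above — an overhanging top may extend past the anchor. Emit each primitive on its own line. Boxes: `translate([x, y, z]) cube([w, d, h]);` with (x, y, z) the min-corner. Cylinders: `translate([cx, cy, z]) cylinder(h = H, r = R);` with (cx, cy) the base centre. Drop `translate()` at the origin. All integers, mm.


translate([580, 508, 0]) cylinder(h = 1838, r = 300);


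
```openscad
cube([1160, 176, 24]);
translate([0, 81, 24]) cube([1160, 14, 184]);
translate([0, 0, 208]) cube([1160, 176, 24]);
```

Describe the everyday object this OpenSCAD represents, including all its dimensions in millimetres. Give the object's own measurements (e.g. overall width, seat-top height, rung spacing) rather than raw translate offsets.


An I-beam lying along x, 1160 mm long. Overall section height 232 mm. Two flanges 176 mm wide (y) and 24 mm thick, one on the floor and one at the top; a web 14 mm thick runs between them, centred on the flange width.


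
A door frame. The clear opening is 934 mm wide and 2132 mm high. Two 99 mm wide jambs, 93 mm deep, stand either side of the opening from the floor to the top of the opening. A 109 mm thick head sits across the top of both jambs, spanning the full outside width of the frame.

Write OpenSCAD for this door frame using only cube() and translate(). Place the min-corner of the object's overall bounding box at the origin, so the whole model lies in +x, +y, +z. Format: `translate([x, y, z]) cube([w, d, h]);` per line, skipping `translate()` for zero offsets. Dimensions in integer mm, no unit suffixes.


cube([99, 93, 2132]);
translate([1033, 0, 0]) cube([99, 93, 2132]);
translate([0, 0, 2132]) cube([1132, 93, 109]);


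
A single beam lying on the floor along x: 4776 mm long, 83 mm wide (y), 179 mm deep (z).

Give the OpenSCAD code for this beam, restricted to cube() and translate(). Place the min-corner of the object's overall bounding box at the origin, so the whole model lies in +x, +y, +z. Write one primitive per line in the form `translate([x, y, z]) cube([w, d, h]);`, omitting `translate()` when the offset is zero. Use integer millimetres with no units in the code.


cube([4776, 83, 179]);


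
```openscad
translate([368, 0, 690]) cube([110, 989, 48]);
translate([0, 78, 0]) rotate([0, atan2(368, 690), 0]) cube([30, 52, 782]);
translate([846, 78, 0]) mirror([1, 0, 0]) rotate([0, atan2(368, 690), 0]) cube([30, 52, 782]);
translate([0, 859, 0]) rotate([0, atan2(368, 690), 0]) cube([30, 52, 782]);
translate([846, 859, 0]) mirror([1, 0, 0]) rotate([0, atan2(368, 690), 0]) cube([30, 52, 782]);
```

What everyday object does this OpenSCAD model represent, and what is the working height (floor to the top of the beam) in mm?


A sawhorse. The overall height is 738 mm.

A beam across two mirrored pairs of raked legs — a sawhorse. The beam's underside is at z = 690 (matching the legs' vertical rise in atan2(368, 690)) and the beam is 48 mm tall, so its top is at 690 + 48 = 738 mm. The raked legs top out at the beam's underside, so that is the highest point.


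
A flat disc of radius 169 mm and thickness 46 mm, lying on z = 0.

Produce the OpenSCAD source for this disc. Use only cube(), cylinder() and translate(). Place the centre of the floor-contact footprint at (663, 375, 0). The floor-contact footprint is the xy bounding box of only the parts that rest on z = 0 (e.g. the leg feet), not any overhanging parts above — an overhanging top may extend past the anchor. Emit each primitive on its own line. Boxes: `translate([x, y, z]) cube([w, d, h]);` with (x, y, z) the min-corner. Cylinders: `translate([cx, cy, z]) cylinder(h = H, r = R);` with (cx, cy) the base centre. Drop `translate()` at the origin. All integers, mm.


translate([663, 375, 0]) cylinder(h = 46, r = 169);


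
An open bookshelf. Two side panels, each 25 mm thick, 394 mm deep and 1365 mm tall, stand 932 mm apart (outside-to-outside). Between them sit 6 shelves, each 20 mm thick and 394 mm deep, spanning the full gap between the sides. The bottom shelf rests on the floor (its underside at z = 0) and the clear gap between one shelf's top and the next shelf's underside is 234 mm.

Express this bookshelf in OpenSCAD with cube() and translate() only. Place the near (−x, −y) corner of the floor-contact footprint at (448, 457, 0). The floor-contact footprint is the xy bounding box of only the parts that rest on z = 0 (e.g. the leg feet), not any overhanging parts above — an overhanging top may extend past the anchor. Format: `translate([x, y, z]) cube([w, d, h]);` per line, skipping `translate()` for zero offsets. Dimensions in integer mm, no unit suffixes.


translate([448, 457, 0]) cube([25, 394, 1365]);
translate([1355, 457, 0]) cube([25, 394, 1365]);
translate([473, 457, 0]) cube([882, 394, 20]);
translate([473, 457, 254]) cube([882, 394, 20]);
translate([473, 457, 508]) cube([882, 394, 20]);
translate([473, 457, 762]) cube([882, 394, 20]);
translate([473, 457, 1016]) cube([882, 394, 20]);
translate([473, 457, 1270]) cube([882, 394, 20]);


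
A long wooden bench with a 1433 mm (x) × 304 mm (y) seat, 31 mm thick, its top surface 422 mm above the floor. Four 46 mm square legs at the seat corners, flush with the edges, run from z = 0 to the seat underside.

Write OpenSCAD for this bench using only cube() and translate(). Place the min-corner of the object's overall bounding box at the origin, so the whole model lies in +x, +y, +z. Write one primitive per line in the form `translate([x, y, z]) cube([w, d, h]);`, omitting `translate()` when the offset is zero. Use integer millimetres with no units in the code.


translate([0, 0, 391]) cube([1433, 304, 31]);
cube([46, 46, 391]);
translate([0, 258, 0]) cube([46, 46, 391]);
translate([1387, 0, 0]) cube([46, 46, 391]);
translate([1387, 258, 0]) cube([46, 46, 391]);


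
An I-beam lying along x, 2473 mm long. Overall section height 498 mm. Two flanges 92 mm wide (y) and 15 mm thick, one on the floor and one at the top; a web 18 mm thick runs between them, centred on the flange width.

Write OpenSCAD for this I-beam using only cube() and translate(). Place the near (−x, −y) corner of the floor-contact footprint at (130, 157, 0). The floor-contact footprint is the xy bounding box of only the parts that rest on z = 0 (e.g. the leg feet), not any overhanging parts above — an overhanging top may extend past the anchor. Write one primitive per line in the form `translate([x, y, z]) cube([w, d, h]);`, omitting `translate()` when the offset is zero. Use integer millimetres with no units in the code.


translate([130, 157, 0]) cube([2473, 92, 15]);
translate([130, 194, 15]) cube([2473, 18, 468]);
translate([130, 157, 483]) cube([2473, 92, 15]);


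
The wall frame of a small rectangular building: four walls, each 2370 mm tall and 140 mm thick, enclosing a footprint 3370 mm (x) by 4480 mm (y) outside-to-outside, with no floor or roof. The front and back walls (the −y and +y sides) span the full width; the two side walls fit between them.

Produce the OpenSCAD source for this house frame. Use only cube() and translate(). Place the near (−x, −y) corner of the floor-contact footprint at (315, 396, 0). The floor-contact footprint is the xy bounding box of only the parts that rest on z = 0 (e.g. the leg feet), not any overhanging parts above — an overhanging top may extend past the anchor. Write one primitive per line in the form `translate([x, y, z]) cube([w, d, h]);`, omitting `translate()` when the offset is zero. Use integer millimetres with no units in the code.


translate([315, 396, 0]) cube([3370, 140, 2370]);
translate([315, 4736, 0]) cube([3370, 140, 2370]);
translate([315, 536, 0]) cube([140, 4200, 2370]);
translate([3545, 536, 0]) cube([140, 4200, 2370]);


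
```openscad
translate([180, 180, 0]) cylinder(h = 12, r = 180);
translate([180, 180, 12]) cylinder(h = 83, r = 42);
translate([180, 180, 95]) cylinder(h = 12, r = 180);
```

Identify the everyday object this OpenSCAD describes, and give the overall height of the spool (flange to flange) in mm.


A spool. The overall height is 107 mm.

Three coaxial cylinders, large–small–large — a spool. Two 12 mm flanges and a 83 mm core give 12 + 83 + 12 = 107 mm.


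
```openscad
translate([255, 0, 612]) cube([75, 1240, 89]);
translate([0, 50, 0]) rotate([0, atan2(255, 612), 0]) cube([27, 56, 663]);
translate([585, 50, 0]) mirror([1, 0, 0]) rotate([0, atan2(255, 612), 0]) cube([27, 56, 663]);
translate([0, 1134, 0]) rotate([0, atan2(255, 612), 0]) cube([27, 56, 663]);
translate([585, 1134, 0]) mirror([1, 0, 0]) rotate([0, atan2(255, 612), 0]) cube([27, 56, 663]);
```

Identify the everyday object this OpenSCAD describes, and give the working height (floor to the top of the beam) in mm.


A sawhorse. The overall height is 701 mm.

A beam across two mirrored pairs of raked legs — a sawhorse. The beam's underside is at z = 612 (matching the legs' vertical rise in atan2(255, 612)) and the beam is 89 mm tall, so its top is at 612 + 89 = 701 mm. The raked legs top out at the beam's underside, so that is the highest point.


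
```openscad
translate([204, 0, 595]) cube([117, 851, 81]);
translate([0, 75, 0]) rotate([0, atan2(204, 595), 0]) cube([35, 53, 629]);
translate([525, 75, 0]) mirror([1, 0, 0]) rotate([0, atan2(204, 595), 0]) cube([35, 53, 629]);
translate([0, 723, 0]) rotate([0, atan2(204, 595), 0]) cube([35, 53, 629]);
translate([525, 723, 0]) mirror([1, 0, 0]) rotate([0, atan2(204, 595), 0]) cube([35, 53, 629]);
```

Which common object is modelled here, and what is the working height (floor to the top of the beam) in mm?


A sawhorse. The overall height is 676 mm.

A beam across two mirrored pairs of raked legs — a sawhorse. The beam's underside is at z = 595 (matching the legs' vertical rise in atan2(204, 595)) and the beam is 81 mm tall, so its top is at 595 + 81 = 676 mm. The raked legs top out at the beam's underside, so that is the highest point.


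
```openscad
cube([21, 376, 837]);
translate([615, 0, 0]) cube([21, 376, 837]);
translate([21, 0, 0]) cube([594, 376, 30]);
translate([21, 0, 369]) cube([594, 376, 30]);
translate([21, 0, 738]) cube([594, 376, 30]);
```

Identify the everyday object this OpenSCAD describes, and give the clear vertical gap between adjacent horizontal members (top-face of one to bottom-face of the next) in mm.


A bookshelf. The clear shelf gap is 339 mm.

Two tall side panels with 3 horizontal boards between them — a bookshelf. The first two shelf undersides are at z = 0 and z = 369; with shelf thickness 30, the clear gap is 369 − 0 − 30 = 339 mm.


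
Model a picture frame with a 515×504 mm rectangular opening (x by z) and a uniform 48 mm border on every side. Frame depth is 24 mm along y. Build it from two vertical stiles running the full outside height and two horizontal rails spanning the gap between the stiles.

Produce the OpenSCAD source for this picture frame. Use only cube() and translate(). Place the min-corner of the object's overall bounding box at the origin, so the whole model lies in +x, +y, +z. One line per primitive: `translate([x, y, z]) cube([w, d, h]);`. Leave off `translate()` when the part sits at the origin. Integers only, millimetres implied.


cube([48, 24, 600]);
translate([563, 0, 0]) cube([48, 24, 600]);
translate([48, 0, 0]) cube([515, 24, 48]);
translate([48, 0, 552]) cube([515, 24, 48]);


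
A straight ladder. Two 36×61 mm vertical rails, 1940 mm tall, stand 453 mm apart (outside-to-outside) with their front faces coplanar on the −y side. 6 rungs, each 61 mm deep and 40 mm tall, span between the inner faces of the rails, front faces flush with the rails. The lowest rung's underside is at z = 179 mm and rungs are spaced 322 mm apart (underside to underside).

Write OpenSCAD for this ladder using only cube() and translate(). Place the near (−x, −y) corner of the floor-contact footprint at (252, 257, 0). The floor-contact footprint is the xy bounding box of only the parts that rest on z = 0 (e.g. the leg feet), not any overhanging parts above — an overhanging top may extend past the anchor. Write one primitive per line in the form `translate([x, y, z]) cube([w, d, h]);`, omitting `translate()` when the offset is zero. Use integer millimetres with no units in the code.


// rung span = 453 - 2*36 = 381
// rung[k] z = 179 + k*322
translate([252, 257, 0]) cube([36, 61, 1940]);
translate([669, 257, 0]) cube([36, 61, 1940]);
translate([288, 257, 179]) cube([381, 61, 40]);
translate([288, 257, 501]) cube([381, 61, 40]);
translate([288, 257, 823]) cube([381, 61, 40]);
translate([288, 257, 1145]) cube([381, 61, 40]);
translate([288, 257, 1467]) cube([381, 61, 40]);
translate([288, 257, 1789]) cube([381, 61, 40]);


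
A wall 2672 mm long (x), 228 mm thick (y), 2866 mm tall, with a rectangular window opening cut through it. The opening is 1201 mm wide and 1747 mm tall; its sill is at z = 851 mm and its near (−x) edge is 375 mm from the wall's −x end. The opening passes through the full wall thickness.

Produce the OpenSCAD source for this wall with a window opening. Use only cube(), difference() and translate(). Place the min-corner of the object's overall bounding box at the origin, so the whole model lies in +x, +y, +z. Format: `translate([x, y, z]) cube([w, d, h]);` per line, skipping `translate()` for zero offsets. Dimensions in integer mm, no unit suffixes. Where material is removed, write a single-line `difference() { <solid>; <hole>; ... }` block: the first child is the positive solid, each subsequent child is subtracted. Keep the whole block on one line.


difference() { cube([2672, 228, 2866]); translate([375, 0, 851]) cube([1201, 228, 1747]); }


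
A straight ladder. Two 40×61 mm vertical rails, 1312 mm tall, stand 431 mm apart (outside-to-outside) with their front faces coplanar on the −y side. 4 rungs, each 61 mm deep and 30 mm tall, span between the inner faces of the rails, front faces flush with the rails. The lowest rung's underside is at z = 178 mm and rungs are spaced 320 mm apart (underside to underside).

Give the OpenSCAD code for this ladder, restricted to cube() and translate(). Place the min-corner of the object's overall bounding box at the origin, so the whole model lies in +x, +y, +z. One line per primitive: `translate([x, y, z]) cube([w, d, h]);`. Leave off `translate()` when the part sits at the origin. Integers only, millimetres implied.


// rung span = 431 - 2*40 = 351
// rung[k] z = 178 + k*320
cube([40, 61, 1312]);
translate([391, 0, 0]) cube([40, 61, 1312]);
translate([40, 0, 178]) cube([351, 61, 30]);
translate([40, 0, 498]) cube([351, 61, 30]);
translate([40, 0, 818]) cube([351, 61, 30]);
translate([40, 0, 1138]) cube([351, 61, 30]);


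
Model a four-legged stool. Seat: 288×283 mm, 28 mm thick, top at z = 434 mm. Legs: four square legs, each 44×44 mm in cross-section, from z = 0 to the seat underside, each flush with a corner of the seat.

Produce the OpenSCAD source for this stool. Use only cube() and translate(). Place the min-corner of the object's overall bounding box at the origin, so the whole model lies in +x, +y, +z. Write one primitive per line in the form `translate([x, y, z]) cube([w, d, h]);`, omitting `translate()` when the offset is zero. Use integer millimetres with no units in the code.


// leg_h = 434 - 28 = 406
translate([0, 0, 406]) cube([288, 283, 28]);
cube([44, 44, 406]);
translate([244, 0, 0]) cube([44, 44, 406]);
translate([0, 239, 0]) cube([44, 44, 406]);
translate([244, 239, 0]) cube([44, 44, 406]);


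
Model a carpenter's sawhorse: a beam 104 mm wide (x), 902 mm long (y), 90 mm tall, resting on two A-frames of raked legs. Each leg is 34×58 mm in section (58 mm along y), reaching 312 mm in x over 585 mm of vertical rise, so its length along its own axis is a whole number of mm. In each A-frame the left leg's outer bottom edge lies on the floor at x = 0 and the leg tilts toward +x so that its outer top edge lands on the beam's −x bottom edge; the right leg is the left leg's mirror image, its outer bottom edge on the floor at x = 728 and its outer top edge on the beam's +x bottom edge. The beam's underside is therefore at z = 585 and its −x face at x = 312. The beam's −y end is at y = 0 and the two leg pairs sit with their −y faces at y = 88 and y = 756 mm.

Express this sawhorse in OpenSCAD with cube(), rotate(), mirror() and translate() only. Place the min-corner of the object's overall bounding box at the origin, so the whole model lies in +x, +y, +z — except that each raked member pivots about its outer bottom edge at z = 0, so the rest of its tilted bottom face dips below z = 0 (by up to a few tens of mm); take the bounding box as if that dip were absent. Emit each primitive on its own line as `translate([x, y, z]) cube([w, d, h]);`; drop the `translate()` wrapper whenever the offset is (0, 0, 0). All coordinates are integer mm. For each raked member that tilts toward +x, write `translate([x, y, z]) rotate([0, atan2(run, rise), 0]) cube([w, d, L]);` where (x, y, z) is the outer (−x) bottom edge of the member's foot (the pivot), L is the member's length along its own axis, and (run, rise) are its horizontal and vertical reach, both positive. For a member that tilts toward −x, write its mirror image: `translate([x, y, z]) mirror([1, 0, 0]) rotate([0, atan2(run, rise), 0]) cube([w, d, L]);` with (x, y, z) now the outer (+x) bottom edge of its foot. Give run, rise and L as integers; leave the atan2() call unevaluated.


translate([312, 0, 585]) cube([104, 902, 90]);
translate([0, 88, 0]) rotate([0, atan2(312, 585), 0]) cube([34, 58, 663]);
translate([728, 88, 0]) mirror([1, 0, 0]) rotate([0, atan2(312, 585), 0]) cube([34, 58, 663]);
translate([0, 756, 0]) rotate([0, atan2(312, 585), 0]) cube([34, 58, 663]);
translate([728, 756, 0]) mirror([1, 0, 0]) rotate([0, atan2(312, 585), 0]) cube([34, 58, 663]);


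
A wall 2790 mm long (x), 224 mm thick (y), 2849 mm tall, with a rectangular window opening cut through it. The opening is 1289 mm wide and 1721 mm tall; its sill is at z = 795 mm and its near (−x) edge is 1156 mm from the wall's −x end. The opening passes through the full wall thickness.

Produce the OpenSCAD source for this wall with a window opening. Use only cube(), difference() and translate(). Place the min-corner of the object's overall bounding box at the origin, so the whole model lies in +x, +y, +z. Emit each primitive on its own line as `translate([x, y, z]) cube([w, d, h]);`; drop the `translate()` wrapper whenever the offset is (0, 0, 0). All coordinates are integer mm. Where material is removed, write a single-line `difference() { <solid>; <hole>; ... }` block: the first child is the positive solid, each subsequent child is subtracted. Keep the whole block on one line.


difference() { cube([2790, 224, 2849]); translate([1156, 0, 795]) cube([1289, 224, 1721]); }


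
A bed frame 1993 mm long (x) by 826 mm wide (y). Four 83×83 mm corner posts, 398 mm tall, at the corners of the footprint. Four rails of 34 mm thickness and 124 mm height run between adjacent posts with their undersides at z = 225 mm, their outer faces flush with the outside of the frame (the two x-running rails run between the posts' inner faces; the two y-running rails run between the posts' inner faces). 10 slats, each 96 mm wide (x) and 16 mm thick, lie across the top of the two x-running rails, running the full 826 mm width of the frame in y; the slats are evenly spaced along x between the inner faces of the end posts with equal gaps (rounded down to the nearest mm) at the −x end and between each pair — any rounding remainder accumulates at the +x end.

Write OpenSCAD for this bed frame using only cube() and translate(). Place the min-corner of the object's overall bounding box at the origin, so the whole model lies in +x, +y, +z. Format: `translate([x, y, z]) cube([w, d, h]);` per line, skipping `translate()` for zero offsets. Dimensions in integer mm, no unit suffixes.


cube([83, 83, 398]);
translate([0, 743, 0]) cube([83, 83, 398]);
translate([1910, 0, 0]) cube([83, 83, 398]);
translate([1910, 743, 0]) cube([83, 83, 398]);
translate([83, 0, 225]) cube([1827, 34, 124]);
translate([83, 792, 225]) cube([1827, 34, 124]);
translate([0, 83, 225]) cube([34, 660, 124]);
translate([1959, 83, 225]) cube([34, 660, 124]);
translate([161, 0, 349]) cube([96, 826, 16]);
translate([335, 0, 349]) cube([96, 826, 16]);
translate([509, 0, 349]) cube([96, 826, 16]);
translate([683, 0, 349]) cube([96, 826, 16]);
translate([857, 0, 349]) cube([96, 826, 16]);
translate([1031, 0, 349]) cube([96, 826, 16]);
translate([1205, 0, 349]) cube([96, 826, 16]);
translate([1379, 0, 349]) cube([96, 826, 16]);
translate([1553, 0, 349]) cube([96, 826, 16]);
translate([1727, 0, 349]) cube([96, 826, 16]);


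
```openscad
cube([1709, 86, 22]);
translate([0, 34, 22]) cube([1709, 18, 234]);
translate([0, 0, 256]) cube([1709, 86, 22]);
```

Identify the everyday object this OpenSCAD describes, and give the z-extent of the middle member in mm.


An I-beam. The web height is 234 mm.

Two wide flanges with a thin centred web — an I-beam. Overall 278 mm minus two 22 mm flanges gives a web of 278 − 2·22 = 234 mm.


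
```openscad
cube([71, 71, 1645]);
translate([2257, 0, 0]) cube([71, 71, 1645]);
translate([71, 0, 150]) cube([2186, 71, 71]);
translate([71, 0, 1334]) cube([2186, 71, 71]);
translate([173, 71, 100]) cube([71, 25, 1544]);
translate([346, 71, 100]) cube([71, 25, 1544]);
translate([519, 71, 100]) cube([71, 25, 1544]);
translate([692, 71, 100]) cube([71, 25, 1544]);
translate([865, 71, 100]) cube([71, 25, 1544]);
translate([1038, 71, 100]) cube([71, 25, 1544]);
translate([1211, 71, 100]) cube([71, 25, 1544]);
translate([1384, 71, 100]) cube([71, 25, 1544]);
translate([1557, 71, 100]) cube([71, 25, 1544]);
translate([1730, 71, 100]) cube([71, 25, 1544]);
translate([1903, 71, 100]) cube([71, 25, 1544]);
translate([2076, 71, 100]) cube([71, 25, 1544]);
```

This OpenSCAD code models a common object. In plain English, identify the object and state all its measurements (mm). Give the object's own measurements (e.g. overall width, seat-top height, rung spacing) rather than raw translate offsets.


A fence section. Two 71×71 mm posts, 1645 mm tall, stand on the floor with a clear span of 2186 mm between their inner faces. Two horizontal rails of 71×71 mm section span the gap between the posts with their undersides at z = 150 mm and z = 1334 mm, flush with the posts' −y face. 12 pickets, each 71 mm wide, 25 mm thick and 1544 mm tall, are fixed to the +y face of the rails with their bottoms at z = 100 mm, spaced across the span with a 102 mm gap after the −x post and between neighbouring pickets, with 110 mm left before the +x post.


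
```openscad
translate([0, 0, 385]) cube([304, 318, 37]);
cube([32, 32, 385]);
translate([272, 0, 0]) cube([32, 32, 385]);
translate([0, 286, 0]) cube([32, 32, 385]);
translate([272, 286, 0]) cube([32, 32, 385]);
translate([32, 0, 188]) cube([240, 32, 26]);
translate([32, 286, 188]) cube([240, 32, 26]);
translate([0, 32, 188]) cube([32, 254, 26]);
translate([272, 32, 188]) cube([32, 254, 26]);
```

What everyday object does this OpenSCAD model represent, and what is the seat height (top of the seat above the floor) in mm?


A stool. The seat height is 422 mm.

A 304×318×37 slab at z = 385 on four corner posts — a stool. The seat top is 385 + 37 = 422 mm.


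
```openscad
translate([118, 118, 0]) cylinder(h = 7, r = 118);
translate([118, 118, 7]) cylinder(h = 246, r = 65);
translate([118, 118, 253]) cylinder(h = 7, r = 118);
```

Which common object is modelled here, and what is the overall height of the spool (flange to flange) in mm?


A spool. The overall height is 260 mm.

Three coaxial cylinders, large–small–large — a spool. Two 7 mm flanges and a 246 mm core give 7 + 246 + 7 = 260 mm.


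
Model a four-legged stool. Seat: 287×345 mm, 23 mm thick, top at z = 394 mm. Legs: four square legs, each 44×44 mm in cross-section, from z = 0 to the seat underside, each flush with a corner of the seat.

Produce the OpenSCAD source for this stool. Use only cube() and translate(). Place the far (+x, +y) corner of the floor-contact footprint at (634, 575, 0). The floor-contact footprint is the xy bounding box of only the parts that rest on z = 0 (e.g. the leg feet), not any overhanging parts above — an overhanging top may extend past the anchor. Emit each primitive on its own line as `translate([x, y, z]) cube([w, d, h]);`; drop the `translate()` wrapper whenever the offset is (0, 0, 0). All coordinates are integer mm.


translate([347, 230, 371]) cube([287, 345, 23]);
translate([347, 230, 0]) cube([44, 44, 371]);
translate([590, 230, 0]) cube([44, 44, 371]);
translate([347, 531, 0]) cube([44, 44, 371]);
translate([590, 531, 0]) cube([44, 44, 371]);


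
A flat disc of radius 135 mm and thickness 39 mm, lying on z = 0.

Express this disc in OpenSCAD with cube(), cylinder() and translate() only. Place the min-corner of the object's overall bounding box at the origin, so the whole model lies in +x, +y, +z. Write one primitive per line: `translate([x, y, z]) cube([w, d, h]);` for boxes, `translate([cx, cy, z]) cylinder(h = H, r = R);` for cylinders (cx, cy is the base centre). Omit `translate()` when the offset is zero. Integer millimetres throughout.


translate([135, 135, 0]) cylinder(h = 39, r = 135);


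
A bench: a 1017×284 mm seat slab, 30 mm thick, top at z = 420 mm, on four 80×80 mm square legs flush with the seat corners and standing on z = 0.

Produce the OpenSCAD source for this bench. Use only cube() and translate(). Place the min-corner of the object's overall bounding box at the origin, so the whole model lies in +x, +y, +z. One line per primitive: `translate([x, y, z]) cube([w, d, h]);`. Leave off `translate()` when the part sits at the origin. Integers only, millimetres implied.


translate([0, 0, 390]) cube([1017, 284, 30]);
cube([80, 80, 390]);
translate([0, 204, 0]) cube([80, 80, 390]);
translate([937, 0, 0]) cube([80, 80, 390]);
translate([937, 204, 0]) cube([80, 80, 390]);


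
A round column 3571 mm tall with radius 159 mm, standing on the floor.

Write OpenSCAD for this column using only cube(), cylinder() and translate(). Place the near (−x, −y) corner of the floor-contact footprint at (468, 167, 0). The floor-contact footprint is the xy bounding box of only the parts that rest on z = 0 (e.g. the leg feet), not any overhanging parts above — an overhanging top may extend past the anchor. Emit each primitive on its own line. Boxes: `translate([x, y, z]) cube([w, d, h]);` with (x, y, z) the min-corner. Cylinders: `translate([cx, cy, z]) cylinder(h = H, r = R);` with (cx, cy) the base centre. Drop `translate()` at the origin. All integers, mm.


translate([627, 326, 0]) cylinder(h = 3571, r = 159);


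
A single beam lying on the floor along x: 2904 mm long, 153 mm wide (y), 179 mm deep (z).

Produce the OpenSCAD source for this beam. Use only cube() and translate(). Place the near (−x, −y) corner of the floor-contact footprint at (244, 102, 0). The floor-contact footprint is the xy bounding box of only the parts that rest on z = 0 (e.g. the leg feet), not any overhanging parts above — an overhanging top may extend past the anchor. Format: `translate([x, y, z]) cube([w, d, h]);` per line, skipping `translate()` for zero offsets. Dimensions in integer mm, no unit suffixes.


translate([244, 102, 0]) cube([2904, 153, 179]);


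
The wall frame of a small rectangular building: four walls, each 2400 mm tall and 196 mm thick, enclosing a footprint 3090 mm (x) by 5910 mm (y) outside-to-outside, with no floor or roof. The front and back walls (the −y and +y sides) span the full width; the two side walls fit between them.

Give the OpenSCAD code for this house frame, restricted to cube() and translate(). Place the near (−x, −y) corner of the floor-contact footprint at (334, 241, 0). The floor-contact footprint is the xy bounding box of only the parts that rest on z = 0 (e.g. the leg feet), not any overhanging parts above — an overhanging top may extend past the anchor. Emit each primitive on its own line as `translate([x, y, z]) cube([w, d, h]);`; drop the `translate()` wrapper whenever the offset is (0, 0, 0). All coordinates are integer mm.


translate([334, 241, 0]) cube([3090, 196, 2400]);
translate([334, 5955, 0]) cube([3090, 196, 2400]);
translate([334, 437, 0]) cube([196, 5518, 2400]);
translate([3228, 437, 0]) cube([196, 5518, 2400]);


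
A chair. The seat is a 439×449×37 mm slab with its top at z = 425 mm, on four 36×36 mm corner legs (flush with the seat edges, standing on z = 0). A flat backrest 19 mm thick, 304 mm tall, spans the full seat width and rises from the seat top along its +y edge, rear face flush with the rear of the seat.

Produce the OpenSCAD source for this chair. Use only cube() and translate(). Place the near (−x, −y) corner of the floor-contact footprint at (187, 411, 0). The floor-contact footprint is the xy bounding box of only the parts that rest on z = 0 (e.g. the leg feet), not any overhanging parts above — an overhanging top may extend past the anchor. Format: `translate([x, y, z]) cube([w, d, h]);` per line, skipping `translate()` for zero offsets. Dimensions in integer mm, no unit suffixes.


// leg_h = 425 - 37 = 388
translate([187, 411, 388]) cube([439, 449, 37]);
translate([187, 411, 0]) cube([36, 36, 388]);
translate([590, 411, 0]) cube([36, 36, 388]);
translate([187, 824, 0]) cube([36, 36, 388]);
translate([590, 824, 0]) cube([36, 36, 388]);
translate([187, 841, 425]) cube([439, 19, 304]);


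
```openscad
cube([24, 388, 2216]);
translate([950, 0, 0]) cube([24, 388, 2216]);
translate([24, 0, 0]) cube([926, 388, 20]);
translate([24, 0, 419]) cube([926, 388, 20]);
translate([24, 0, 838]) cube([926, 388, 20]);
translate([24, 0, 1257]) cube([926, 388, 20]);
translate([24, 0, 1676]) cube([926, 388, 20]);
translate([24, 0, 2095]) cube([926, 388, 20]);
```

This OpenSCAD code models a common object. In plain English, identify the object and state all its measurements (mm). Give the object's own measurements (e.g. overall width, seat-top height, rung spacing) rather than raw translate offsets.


An open bookshelf. Two side panels, each 24 mm thick, 388 mm deep and 2216 mm tall, stand 974 mm apart (outside-to-outside). Between them sit 6 shelves, each 20 mm thick and 388 mm deep, spanning the full gap between the sides. The bottom shelf rests on the floor (its underside at z = 0) and the clear gap between one shelf's top and the next shelf's underside is 399 mm.
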